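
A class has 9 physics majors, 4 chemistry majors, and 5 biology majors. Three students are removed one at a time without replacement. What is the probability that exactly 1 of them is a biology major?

One ordering (a biology major drawn first) has probability 5/18 × 13/17 × 12/16 = 780/4896 = 65/408.
There are C(3,1) = 3 such orderings, each equally likely, so P = 3 × 65/408 = 65/136.

65/136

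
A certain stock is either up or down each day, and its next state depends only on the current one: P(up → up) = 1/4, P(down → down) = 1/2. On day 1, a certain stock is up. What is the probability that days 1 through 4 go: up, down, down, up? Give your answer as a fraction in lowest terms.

3/16

Day 1 is given. For each transition, use the conditional probability from the current state:
P(down | up) = 3/4; P(down | down) = 1/2; P(up | down) = 1/2.
P = 3/4 × 1/2 × 1/2 = 3/16.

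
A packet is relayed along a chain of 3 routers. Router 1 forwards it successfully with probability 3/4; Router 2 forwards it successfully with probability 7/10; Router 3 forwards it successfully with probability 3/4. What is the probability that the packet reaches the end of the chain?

63/160

The events are sequential, so multiply the conditional probabilities:
P = 3/4 × 7/10 × 3/4 = 63/160.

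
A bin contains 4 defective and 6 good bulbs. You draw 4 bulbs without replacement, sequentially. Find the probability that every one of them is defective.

1/210

P = 4/10 × 3/9 × 2/8 × 1/7 = 24/5040 = 1/210.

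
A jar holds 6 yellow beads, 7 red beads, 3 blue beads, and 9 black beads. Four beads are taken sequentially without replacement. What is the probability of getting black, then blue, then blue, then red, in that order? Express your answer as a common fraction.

63/50600

Multiply the probability of each draw given the previous ones:
P = 9/25 × 3/24 × 2/23 × 7/22 = 378/303600 = 63/50600.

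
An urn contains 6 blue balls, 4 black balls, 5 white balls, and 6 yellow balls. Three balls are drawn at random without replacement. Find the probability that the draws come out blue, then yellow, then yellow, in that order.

3/133

Chain rule:
P = 6/21 × 6/20 × 5/19 = 180/7980 = 3/133.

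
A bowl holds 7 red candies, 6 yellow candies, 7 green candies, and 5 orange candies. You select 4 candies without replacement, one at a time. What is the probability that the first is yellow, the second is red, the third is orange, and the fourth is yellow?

Multiply the probability of each draw given the previous ones:
P = 6/25 × 7/24 × 5/23 × 5/22 = 1050/303600 = 7/2024.

7/2024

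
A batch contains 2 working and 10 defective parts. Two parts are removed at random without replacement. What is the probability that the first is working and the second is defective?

5/33

Each draw changes the counts, so multiply the conditional probabilities along the sequence:
P = 2/12 × 10/11 = 20/132 = 5/33.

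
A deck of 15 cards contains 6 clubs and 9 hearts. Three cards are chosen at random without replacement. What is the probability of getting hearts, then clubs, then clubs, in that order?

9/91

Multiply the probability of each draw given the previous ones:
P = 9/15 × 6/14 × 5/13 = 270/2730 = 9/91.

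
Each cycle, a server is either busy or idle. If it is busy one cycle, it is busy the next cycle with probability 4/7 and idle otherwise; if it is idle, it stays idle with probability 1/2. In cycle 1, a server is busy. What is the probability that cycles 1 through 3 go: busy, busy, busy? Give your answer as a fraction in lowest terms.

Cycle 1 is given. For each transition, use the conditional probability from the current state:
P(busy | busy) = 4/7; P(busy | busy) = 4/7.
P = 4/7 × 4/7 = 16/49.

16/49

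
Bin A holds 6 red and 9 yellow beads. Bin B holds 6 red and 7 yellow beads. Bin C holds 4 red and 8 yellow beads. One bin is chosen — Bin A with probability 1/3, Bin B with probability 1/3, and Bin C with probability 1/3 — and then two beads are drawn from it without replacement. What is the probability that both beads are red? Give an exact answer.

From Bin A: P(both red) = (6/15)(5/14) = 1/7.
From Bin B: P(both red) = (6/13)(5/12) = 5/26.
From Bin C: P(both red) = (4/12)(3/11) = 1/11.
Total probability = (1/3)(1/7) + (1/3)(5/26) + (1/3)(1/11) = 853/6006.

853/6006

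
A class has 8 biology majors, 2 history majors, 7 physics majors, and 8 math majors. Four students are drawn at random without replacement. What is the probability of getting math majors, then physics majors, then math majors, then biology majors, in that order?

Each draw changes the counts, so multiply the conditional probabilities along the sequence:
P = 8/25 × 7/24 × 7/23 × 8/22 = 3136/303600 = 196/18975.

196/18975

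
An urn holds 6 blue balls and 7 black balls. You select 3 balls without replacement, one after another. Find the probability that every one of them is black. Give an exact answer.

P(all black) = 7/13 × 6/12 × 5/11 = 210/1716 = 35/286.

35/286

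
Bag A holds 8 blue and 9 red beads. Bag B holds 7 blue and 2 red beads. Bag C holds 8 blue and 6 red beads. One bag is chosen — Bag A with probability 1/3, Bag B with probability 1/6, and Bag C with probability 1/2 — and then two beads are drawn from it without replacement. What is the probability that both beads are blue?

5087/15912

From Bag A: P(both blue) = (8/17)(7/16) = 7/34.
From Bag B: P(both blue) = (7/9)(6/8) = 7/12.
From Bag C: P(both blue) = (8/14)(7/13) = 4/13.
Total probability = (1/3)(7/34) + (1/6)(7/12) + (1/2)(4/13) = 5087/15912.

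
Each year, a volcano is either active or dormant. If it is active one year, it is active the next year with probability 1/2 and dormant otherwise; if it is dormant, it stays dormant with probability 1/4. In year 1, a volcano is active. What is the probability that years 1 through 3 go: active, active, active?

1/4

Year 1 is given. For each transition, use the conditional probability from the current state:
P(active | active) = 1/2; P(active | active) = 1/2.
P = 1/2 × 1/2 = 1/4.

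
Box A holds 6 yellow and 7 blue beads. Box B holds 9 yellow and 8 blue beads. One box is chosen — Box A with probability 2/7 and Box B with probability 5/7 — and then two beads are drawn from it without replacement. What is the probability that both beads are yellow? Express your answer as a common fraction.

755/3094

From Box A: P(both yellow) = (6/13)(5/12) = 5/26.
From Box B: P(both yellow) = (9/17)(8/16) = 9/34.
Total probability = (2/7)(5/26) + (5/7)(9/34) = 755/3094.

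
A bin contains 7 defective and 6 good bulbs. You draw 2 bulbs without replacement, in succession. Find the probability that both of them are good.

P = 6/13 × 5/12 = 30/156 = 5/26.

5/26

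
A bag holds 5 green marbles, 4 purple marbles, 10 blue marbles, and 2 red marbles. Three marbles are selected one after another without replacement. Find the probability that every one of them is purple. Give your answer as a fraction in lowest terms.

2/665

P(all purple) = 4/21 × 3/20 × 2/19 = 24/7980 = 2/665.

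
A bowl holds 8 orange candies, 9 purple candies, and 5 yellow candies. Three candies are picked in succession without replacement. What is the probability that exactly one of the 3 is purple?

351/770

One ordering (purple drawn first) has probability 9/22 × 13/21 × 12/20 = 1404/9240 = 117/770.
There are C(3,1) = 3 such orderings, each equally likely, so P = 3 × 117/770 = 351/770.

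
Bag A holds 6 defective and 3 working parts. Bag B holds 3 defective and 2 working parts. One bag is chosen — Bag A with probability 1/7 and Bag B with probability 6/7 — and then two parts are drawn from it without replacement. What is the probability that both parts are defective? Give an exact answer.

19/60

From Bag A: P(both defective) = (6/9)(5/8) = 5/12.
From Bag B: P(both defective) = (3/5)(2/4) = 3/10.
Total probability = (1/7)(5/12) + (6/7)(3/10) = 19/60.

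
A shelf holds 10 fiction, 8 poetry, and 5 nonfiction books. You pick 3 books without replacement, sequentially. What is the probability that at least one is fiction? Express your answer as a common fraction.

135/161

P(no fiction) = 13/23 × 12/22 × 11/21 = 1716/10626 = 26/161.
P(at least one) = 1 − 26/161 = 135/161.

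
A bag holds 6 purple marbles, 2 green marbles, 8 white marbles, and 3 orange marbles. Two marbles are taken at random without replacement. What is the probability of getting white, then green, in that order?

8/171

Each draw changes the counts, so multiply the conditional probabilities along the sequence:
P = 8/19 × 2/18 = 16/342 = 8/171.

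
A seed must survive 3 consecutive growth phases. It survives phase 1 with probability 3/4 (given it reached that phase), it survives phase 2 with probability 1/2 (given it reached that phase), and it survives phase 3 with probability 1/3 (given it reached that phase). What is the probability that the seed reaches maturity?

1/8

The events are sequential, so multiply the conditional probabilities:
P = 3/4 × 1/2 × 1/3 = 3/24 = 1/8.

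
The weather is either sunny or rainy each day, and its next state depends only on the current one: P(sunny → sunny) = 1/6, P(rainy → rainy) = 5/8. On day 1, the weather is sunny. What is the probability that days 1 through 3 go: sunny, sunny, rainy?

5/36

Day 1 is given. For each transition, use the conditional probability from the current state:
P(sunny | sunny) = 1/6; P(rainy | sunny) = 5/6.
P = 1/6 × 5/6 = 5/36.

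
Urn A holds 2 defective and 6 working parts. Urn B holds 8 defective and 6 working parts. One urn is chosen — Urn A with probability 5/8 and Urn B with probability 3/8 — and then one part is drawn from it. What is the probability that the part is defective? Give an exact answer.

From Urn A: P(defective) = 2/8.
From Urn B: P(defective) = 8/14.
Total probability = (5/8)(2/8) + (3/8)(8/14) = 83/224.

83/224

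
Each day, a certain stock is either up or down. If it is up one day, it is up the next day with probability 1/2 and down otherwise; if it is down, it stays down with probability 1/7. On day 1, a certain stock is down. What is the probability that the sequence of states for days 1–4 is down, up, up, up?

3/14

Day 1 is given. For each transition, use the conditional probability from the current state:
P(up | down) = 6/7; P(up | up) = 1/2; P(up | up) = 1/2.
P = 6/7 × 1/2 × 1/2 = 6/28 = 3/14.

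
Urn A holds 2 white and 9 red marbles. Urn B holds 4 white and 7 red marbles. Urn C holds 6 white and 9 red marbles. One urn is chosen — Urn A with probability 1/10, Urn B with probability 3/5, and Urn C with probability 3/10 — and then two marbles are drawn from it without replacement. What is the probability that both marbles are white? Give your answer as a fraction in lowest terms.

From Urn A: P(both white) = (2/11)(1/10) = 1/55.
From Urn B: P(both white) = (4/11)(3/10) = 6/55.
From Urn C: P(both white) = (6/15)(5/14) = 1/7.
Total probability = (1/10)(1/55) + (3/5)(6/55) + (3/10)(1/7) = 212/1925.

212/1925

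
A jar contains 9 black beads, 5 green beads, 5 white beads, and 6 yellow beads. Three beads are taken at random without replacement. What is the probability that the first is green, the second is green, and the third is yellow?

Chain rule:
P = 5/25 × 4/24 × 6/23 = 120/13800 = 1/115.

1/115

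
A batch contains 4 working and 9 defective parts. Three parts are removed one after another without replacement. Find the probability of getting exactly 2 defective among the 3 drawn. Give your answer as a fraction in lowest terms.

72/143

One ordering (defective drawn first) has probability 9/13 × 8/12 × 4/11 = 288/1716 = 24/143.
There are C(3,2) = 3 such orderings, each equally likely, so P = 3 × 24/143 = 72/143.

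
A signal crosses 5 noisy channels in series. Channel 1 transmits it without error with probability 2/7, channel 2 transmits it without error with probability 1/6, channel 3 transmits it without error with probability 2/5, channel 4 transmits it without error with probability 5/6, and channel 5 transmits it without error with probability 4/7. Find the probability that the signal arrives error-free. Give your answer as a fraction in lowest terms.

Multiplying along the chain,
P = 2/7 × 1/6 × 2/5 × 5/6 × 4/7 = 80/8820 = 4/441.

4/441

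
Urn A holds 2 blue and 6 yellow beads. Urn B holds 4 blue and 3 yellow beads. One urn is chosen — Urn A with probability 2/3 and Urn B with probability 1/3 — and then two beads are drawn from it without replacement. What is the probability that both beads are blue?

5/42

From Urn A: P(both blue) = (2/8)(1/7) = 1/28.
From Urn B: P(both blue) = (4/7)(3/6) = 2/7.
Total probability = (2/3)(1/28) + (1/3)(2/7) = 5/42.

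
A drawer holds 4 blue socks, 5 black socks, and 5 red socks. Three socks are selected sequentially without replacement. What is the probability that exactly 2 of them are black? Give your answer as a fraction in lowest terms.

45/182

One ordering (black drawn first) has probability 5/14 × 4/13 × 9/12 = 180/2184 = 15/182.
There are C(3,2) = 3 such orderings, each equally likely, so P = 3 × 15/182 = 45/182.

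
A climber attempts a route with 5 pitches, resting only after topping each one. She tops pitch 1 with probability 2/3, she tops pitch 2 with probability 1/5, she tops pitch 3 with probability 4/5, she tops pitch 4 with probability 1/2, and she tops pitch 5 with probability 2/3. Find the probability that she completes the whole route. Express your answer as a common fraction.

8/225

Multiplying along the chain,
P = 2/3 × 1/5 × 4/5 × 1/2 × 2/3 = 16/450 = 8/225.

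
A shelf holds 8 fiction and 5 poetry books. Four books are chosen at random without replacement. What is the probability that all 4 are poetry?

1/143

P(all poetry) = 5/13 × 4/12 × 3/11 × 2/10 = 120/17160 = 1/143.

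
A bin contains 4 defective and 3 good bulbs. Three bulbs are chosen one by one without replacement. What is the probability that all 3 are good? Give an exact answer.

P = 3/7 × 2/6 × 1/5 = 6/210 = 1/35.

1/35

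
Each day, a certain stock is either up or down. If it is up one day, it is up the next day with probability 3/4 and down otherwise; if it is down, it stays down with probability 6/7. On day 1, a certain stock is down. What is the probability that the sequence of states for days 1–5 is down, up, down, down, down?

Day 1 is given. For each transition, use the conditional probability from the current state:
P(up | down) = 1/7; P(down | up) = 1/4; P(down | down) = 6/7; P(down | down) = 6/7.
P = 1/7 × 1/4 × 6/7 × 6/7 = 36/1372 = 9/343.

9/343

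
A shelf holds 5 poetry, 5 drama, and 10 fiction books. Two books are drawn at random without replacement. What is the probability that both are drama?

1/19

P(all drama) = 5/20 × 4/19 = 20/380 = 1/19.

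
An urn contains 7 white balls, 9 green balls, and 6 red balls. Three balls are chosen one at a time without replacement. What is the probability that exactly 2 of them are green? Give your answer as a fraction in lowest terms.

One ordering (green drawn first) has probability 9/22 × 8/21 × 13/20 = 936/9240 = 39/385.
There are C(3,2) = 3 such orderings, each equally likely, so P = 3 × 39/385 = 117/385.

117/385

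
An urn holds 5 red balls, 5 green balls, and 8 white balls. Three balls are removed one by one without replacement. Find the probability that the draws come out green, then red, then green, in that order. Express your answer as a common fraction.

Multiply the probability of each draw given the previous ones:
P = 5/18 × 5/17 × 4/16 = 100/4896 = 25/1224.

25/1224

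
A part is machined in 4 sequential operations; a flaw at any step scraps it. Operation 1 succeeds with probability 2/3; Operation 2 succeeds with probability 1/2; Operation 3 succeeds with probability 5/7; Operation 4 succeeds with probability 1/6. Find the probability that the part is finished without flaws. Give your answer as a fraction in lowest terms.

Multiplying along the chain,
P = 2/3 × 1/2 × 5/7 × 1/6 = 10/252 = 5/126.

5/126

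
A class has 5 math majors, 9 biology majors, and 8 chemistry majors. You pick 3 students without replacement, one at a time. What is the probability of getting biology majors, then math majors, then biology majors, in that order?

3/77

Chain rule:
P = 9/22 × 5/21 × 8/20 = 360/9240 = 3/77.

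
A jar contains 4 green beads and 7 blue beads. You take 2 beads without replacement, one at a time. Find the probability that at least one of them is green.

P(no green) = 7/11 × 6/10 = 42/110 = 21/55.
P(at least one) = 1 − 21/55 = 34/55.

34/55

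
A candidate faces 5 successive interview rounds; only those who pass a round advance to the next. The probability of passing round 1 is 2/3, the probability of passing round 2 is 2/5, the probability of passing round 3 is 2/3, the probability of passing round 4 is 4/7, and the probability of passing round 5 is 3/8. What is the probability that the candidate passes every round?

4/105

Each stage is reached only if all earlier stages succeed, so
P = 2/3 × 2/5 × 2/3 × 4/7 × 3/8 = 96/2520 = 4/105.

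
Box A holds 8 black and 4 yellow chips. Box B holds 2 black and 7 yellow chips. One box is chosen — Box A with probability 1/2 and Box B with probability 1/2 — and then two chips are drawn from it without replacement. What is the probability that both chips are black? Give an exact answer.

From Box A: P(both black) = (8/12)(7/11) = 14/33.
From Box B: P(both black) = (2/9)(1/8) = 1/36.
Total probability = (1/2)(14/33) + (1/2)(1/36) = 179/792.

179/792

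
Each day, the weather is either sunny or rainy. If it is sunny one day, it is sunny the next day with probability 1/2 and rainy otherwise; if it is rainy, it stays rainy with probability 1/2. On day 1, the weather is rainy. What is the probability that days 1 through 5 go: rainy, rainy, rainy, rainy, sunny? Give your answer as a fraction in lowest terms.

Day 1 is given. For each transition, use the conditional probability from the current state:
P(rainy | rainy) = 1/2; P(rainy | rainy) = 1/2; P(rainy | rainy) = 1/2; P(sunny | rainy) = 1/2.
P = 1/2 × 1/2 × 1/2 × 1/2 = 1/16.

1/16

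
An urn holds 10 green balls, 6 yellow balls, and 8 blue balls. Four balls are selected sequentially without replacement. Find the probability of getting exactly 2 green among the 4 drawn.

195/506

One ordering (green drawn first) has probability 10/24 × 9/23 × 14/22 × 13/21 = 16380/255024 = 65/1012.
There are C(4,2) = 6 such orderings, each equally likely, so P = 6 × 65/1012 = 195/506.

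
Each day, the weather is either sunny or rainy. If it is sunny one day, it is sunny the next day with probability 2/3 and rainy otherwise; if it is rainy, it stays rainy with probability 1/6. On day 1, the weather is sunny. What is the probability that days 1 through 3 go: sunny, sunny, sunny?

Day 1 is given. For each transition, use the conditional probability from the current state:
P(sunny | sunny) = 2/3; P(sunny | sunny) = 2/3.
P = 2/3 × 2/3 = 4/9.

4/9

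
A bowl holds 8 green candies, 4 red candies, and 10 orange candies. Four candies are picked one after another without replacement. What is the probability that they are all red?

P(every draw is red) = 4/22 × 3/21 × 2/20 × 1/19 = 24/175560 = 1/7315.

1/7315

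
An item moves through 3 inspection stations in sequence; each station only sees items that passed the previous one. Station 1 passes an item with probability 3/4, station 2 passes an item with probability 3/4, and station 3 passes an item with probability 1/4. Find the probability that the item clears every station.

Each stage is reached only if all earlier stages succeed, so
P = 3/4 × 3/4 × 1/4 = 9/64.

9/64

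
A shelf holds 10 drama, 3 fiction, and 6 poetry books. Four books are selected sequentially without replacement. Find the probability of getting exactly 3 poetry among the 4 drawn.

65/969

One ordering (poetry drawn first) has probability 6/19 × 5/18 × 4/17 × 13/16 = 1560/93024 = 65/3876.
There are C(4,3) = 4 such orderings, each equally likely, so P = 4 × 65/3876 = 65/969.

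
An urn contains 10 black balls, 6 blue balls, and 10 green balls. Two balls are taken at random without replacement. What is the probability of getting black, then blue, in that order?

Multiply the probability of each draw given the previous ones:
P = 10/26 × 6/25 = 60/650 = 6/65.

6/65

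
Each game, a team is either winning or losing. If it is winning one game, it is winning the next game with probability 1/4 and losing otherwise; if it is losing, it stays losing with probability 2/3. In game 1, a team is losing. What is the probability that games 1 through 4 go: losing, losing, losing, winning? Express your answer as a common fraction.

4/27

Game 1 is given. For each transition, use the conditional probability from the current state:
P(losing | losing) = 2/3; P(losing | losing) = 2/3; P(winning | losing) = 1/3.
P = 2/3 × 2/3 × 1/3 = 4/27.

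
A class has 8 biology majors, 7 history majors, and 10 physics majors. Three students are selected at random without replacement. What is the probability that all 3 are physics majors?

P = 10/25 × 9/24 × 8/23 = 720/13800 = 6/115.

6/115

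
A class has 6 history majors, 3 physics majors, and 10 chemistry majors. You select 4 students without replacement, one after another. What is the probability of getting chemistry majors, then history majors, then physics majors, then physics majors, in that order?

Each draw changes the counts, so multiply the conditional probabilities along the sequence:
P = 10/19 × 6/18 × 3/17 × 2/16 = 360/93024 = 5/1292.

5/1292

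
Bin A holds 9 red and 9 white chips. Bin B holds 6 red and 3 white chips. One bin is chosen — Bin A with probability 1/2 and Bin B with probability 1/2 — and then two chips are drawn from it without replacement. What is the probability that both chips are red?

From Bin A: P(both red) = (9/18)(8/17) = 4/17.
From Bin B: P(both red) = (6/9)(5/8) = 5/12.
Total probability = (1/2)(4/17) + (1/2)(5/12) = 133/408.

133/408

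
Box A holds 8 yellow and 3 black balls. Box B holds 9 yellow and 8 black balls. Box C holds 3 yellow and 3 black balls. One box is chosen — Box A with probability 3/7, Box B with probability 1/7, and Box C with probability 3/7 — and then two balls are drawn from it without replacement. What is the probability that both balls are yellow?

From Box A: P(both yellow) = (8/11)(7/10) = 28/55.
From Box B: P(both yellow) = (9/17)(8/16) = 9/34.
From Box C: P(both yellow) = (3/6)(2/5) = 1/5.
Total probability = (3/7)(28/55) + (1/7)(9/34) + (3/7)(1/5) = 639/1870.

639/1870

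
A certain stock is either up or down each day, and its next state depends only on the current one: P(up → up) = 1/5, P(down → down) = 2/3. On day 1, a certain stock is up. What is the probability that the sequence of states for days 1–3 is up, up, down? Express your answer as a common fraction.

4/25

Day 1 is given. For each transition, use the conditional probability from the current state:
P(up | up) = 1/5; P(down | up) = 4/5.
P = 1/5 × 4/5 = 4/25.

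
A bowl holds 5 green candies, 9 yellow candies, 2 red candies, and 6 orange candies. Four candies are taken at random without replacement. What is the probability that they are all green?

1/1463

P(all green) = 5/22 × 4/21 × 3/20 × 2/19 = 120/175560 = 1/1463.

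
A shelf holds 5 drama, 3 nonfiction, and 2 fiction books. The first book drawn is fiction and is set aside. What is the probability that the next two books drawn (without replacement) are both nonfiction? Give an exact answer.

1/12

With the first book removed, 3 nonfiction remain out of 9.
P = 3/9 × 2/8 = 6/72 = 1/12.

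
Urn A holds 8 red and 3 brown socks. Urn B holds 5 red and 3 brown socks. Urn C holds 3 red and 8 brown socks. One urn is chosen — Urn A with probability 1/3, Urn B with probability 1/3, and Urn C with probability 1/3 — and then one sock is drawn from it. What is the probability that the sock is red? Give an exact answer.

From Urn A: P(red) = 8/11.
From Urn B: P(red) = 5/8.
From Urn C: P(red) = 3/11.
Total probability = (1/3)(8/11) + (1/3)(5/8) + (1/3)(3/11) = 13/24.

13/24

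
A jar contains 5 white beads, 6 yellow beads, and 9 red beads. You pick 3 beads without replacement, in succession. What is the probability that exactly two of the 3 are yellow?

One ordering (yellow drawn first) has probability 6/20 × 5/19 × 14/18 = 420/6840 = 7/114.
There are C(3,2) = 3 such orderings, each equally likely, so P = 3 × 7/114 = 7/38.

7/38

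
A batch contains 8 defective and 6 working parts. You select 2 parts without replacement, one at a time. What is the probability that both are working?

P = 6/14 × 5/13 = 30/182 = 15/91.

15/91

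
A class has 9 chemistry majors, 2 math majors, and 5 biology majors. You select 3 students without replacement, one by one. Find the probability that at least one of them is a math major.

P(no math majors) = 14/16 × 13/15 × 12/14 = 2184/3360 = 13/20.
P(at least one) = 1 − 13/20 = 7/20.

7/20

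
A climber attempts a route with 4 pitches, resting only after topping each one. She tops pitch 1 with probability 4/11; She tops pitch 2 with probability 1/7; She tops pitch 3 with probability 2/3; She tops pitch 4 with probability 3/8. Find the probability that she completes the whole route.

The events are sequential, so multiply the conditional probabilities:
P = 4/11 × 1/7 × 2/3 × 3/8 = 24/1848 = 1/77.

1/77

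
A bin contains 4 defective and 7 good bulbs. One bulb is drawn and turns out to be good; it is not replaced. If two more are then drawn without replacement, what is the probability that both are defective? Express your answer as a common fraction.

After the first draw, 4 of the remaining 10 bulbs are defective.
P = 4/10 × 3/9 = 12/90 = 2/15.

2/15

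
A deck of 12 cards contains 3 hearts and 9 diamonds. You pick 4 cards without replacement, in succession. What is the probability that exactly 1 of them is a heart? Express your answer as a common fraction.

28/55

One ordering (a heart drawn first) has probability 3/12 × 9/11 × 8/10 × 7/9 = 1512/11880 = 7/55.
There are C(4,1) = 4 such orderings, each equally likely, so P = 4 × 7/55 = 28/55.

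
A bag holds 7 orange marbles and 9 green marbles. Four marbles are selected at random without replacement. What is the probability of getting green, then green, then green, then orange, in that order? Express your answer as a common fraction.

Multiply the probability of each draw given the previous ones:
P = 9/16 × 8/15 × 7/14 × 7/13 = 3528/43680 = 21/260.

21/260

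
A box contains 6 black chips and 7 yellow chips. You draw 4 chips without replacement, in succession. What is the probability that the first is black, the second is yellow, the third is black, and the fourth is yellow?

Multiply the probability of each draw given the previous ones:
P = 6/13 × 7/12 × 5/11 × 6/10 = 1260/17160 = 21/286.

21/286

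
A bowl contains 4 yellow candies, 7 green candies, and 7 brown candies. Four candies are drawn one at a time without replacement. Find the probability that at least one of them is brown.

P(no brown) = 11/18 × 10/17 × 9/16 × 8/15 = 7920/73440 = 11/102.
P(at least one) = 1 − 11/102 = 91/102.

91/102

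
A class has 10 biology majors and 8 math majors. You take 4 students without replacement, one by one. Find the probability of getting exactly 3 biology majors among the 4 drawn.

16/51

One ordering (biology majors drawn first) has probability 10/18 × 9/17 × 8/16 × 8/15 = 5760/73440 = 4/51.
There are C(4,3) = 4 such orderings, each equally likely, so P = 4 × 4/51 = 16/51.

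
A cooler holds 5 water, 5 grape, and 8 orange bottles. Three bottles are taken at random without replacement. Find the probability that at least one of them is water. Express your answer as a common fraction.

P(no water) = 13/18 × 12/17 × 11/16 = 1716/4896 = 143/408.
P(at least one) = 1 − 143/408 = 265/408.

265/408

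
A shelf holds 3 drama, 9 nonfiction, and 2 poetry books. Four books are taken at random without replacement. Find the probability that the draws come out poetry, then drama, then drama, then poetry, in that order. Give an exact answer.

Each draw changes the counts, so multiply the conditional probabilities along the sequence:
P = 2/14 × 3/13 × 2/12 × 1/11 = 12/24024 = 1/2002.

1/2002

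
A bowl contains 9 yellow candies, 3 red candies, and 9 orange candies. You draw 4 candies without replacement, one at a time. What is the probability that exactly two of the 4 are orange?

264/665

One ordering (orange drawn first) has probability 9/21 × 8/20 × 12/19 × 11/18 = 9504/143640 = 44/665.
There are C(4,2) = 6 such orderings, each equally likely, so P = 6 × 44/665 = 264/665.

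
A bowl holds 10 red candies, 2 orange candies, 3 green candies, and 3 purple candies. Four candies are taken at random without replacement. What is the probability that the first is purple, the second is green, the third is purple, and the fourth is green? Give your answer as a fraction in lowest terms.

1/2040

Each draw changes the counts, so multiply the conditional probabilities along the sequence:
P = 3/18 × 3/17 × 2/16 × 2/15 = 36/73440 = 1/2040.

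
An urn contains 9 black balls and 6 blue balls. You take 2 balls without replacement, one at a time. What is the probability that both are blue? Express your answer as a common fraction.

1/7

P(every draw is blue) = 6/15 × 5/14 = 30/210 = 1/7.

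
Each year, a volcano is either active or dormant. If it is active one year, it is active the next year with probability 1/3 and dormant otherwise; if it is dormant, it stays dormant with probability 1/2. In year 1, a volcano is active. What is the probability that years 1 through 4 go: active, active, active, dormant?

Year 1 is given. For each transition, use the conditional probability from the current state:
P(active | active) = 1/3; P(active | active) = 1/3; P(dormant | active) = 2/3.
P = 1/3 × 1/3 × 2/3 = 2/27.

2/27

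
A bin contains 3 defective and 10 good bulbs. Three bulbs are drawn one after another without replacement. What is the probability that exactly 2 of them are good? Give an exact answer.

135/286

One ordering (good drawn first) has probability 10/13 × 9/12 × 3/11 = 270/1716 = 45/286.
There are C(3,2) = 3 such orderings, each equally likely, so P = 3 × 45/286 = 135/286.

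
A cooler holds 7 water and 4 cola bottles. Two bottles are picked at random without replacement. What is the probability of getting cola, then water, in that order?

14/55

Chain rule:
P = 4/11 × 7/10 = 28/110 = 14/55.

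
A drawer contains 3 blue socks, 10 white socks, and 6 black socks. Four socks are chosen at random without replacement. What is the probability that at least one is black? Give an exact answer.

P(no black) = 13/19 × 12/18 × 11/17 × 10/16 = 17160/93024 = 715/3876.
P(at least one) = 1 − 715/3876 = 3161/3876.

3161/3876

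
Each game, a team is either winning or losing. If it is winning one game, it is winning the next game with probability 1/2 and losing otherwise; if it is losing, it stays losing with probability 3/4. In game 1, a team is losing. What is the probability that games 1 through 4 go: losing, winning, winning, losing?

1/16

Game 1 is given. For each transition, use the conditional probability from the current state:
P(winning | losing) = 1/4; P(winning | winning) = 1/2; P(losing | winning) = 1/2.
P = 1/4 × 1/2 × 1/2 = 1/16.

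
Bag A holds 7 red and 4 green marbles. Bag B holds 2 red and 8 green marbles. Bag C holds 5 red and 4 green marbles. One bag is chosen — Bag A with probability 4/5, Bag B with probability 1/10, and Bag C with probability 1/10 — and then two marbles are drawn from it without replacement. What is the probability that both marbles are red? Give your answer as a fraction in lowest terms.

369/1100

From Bag A: P(both red) = (7/11)(6/10) = 21/55.
From Bag B: P(both red) = (2/10)(1/9) = 1/45.
From Bag C: P(both red) = (5/9)(4/8) = 5/18.
Total probability = (4/5)(21/55) + (1/10)(1/45) + (1/10)(5/18) = 369/1100.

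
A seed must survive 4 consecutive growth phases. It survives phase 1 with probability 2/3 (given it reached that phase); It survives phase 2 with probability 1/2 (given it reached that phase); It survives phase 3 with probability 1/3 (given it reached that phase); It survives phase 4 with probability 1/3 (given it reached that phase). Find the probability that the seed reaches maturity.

1/27

Multiplying along the chain,
P = 2/3 × 1/2 × 1/3 × 1/3 = 2/54 = 1/27.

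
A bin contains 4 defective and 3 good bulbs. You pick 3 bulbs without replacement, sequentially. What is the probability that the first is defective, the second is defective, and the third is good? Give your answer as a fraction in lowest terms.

6/35

Each draw changes the counts, so multiply the conditional probabilities along the sequence:
P = 4/7 × 3/6 × 3/5 = 36/210 = 6/35.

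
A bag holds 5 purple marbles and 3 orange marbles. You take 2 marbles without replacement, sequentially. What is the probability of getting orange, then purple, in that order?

15/56

Multiply the probability of each draw given the previous ones:
P = 3/8 × 5/7 = 15/56.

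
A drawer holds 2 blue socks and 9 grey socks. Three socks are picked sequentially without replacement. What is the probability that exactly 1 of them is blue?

24/55

One ordering (blue drawn first) has probability 2/11 × 9/10 × 8/9 = 144/990 = 8/55.
There are C(3,1) = 3 such orderings, each equally likely, so P = 3 × 8/55 = 24/55.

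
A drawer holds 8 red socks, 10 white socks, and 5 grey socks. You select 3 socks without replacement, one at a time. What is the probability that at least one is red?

P(no red) = 15/23 × 14/22 × 13/21 = 2730/10626 = 65/253.
P(at least one) = 1 − 65/253 = 188/253.

188/253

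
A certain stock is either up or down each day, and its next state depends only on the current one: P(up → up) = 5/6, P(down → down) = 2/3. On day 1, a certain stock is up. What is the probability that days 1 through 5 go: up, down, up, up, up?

Day 1 is given. For each transition, use the conditional probability from the current state:
P(down | up) = 1/6; P(up | down) = 1/3; P(up | up) = 5/6; P(up | up) = 5/6.
P = 1/6 × 1/3 × 5/6 × 5/6 = 25/648.

25/648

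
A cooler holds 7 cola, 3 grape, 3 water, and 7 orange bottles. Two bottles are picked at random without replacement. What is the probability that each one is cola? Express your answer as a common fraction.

21/190

P(every draw is cola) = 7/20 × 6/19 = 42/380 = 21/190.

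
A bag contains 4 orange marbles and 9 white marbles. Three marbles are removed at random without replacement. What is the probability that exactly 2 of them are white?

72/143

One ordering (white drawn first) has probability 9/13 × 8/12 × 4/11 = 288/1716 = 24/143.
There are C(3,2) = 3 such orderings, each equally likely, so P = 3 × 24/143 = 72/143.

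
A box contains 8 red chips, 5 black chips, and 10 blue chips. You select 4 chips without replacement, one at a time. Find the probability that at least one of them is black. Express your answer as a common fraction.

P(no black) = 18/23 × 17/22 × 16/21 × 15/20 = 73440/212520 = 612/1771.
P(at least one) = 1 − 612/1771 = 1159/1771.

1159/1771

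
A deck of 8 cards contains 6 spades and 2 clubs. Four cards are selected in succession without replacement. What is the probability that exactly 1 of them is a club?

One ordering (a club drawn first) has probability 2/8 × 6/7 × 5/6 × 4/5 = 240/1680 = 1/7.
There are C(4,1) = 4 such orderings, each equally likely, so P = 4 × 1/7 = 4/7.

4/7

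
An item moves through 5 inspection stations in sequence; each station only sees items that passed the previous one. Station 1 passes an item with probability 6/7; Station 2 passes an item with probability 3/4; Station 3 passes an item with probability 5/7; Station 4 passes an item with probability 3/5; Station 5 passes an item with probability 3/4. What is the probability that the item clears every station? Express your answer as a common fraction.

81/392

Multiplying along the chain,
P = 6/7 × 3/4 × 5/7 × 3/5 × 3/4 = 810/3920 = 81/392.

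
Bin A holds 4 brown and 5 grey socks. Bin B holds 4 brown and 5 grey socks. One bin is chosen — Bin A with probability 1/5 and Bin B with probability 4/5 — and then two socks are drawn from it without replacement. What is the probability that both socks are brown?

1/6

From Bin A: P(both brown) = (4/9)(3/8) = 1/6.
From Bin B: P(both brown) = (4/9)(3/8) = 1/6.
Total probability = (1/5)(1/6) + (4/5)(1/6) = 1/6.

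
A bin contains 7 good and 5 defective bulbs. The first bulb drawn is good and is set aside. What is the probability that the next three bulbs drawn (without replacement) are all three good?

After the first draw, 6 of the remaining 11 bulbs are good.
P = 6/11 × 5/10 × 4/9 = 120/990 = 4/33.

4/33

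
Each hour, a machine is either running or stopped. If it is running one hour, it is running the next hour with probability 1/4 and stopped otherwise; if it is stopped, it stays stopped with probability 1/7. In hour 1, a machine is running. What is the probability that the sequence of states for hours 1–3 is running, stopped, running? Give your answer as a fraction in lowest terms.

Hour 1 is given. For each transition, use the conditional probability from the current state:
P(stopped | running) = 3/4; P(running | stopped) = 6/7.
P = 3/4 × 6/7 = 18/28 = 9/14.

9/14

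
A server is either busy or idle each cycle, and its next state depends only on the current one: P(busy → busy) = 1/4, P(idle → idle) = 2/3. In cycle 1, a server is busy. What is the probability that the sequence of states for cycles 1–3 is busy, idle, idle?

Cycle 1 is given. For each transition, use the conditional probability from the current state:
P(idle | busy) = 3/4; P(idle | idle) = 2/3.
P = 3/4 × 2/3 = 6/12 = 1/2.

1/2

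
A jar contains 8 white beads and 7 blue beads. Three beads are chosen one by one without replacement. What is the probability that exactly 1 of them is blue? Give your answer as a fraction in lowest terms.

28/65

One ordering (blue drawn first) has probability 7/15 × 8/14 × 7/13 = 392/2730 = 28/195.
There are C(3,1) = 3 such orderings, each equally likely, so P = 3 × 28/195 = 28/65.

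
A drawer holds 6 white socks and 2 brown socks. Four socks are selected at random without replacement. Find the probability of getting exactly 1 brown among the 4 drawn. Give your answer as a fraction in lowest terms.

One ordering (brown drawn first) has probability 2/8 × 6/7 × 5/6 × 4/5 = 240/1680 = 1/7.
There are C(4,1) = 4 such orderings, each equally likely, so P = 4 × 1/7 = 4/7.

4/7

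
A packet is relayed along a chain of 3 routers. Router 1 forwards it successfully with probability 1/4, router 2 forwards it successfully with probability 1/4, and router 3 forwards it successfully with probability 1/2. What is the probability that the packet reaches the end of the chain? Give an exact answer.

The events are sequential, so multiply the conditional probabilities:
P = 1/4 × 1/4 × 1/2 = 1/32.

1/32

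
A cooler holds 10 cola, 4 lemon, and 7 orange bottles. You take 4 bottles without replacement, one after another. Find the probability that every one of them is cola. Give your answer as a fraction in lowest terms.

2/57

P(all cola) = 10/21 × 9/20 × 8/19 × 7/18 = 5040/143640 = 2/57.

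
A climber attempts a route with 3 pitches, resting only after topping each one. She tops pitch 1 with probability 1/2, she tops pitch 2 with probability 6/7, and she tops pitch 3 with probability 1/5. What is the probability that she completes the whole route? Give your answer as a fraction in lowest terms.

Each stage is reached only if all earlier stages succeed, so
P = 1/2 × 6/7 × 1/5 = 6/70 = 3/35.

3/35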